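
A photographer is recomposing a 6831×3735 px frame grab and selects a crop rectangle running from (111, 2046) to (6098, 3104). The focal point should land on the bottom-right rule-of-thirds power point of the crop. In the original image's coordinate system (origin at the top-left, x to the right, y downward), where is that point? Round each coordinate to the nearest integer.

Crop width = 6098 − 111 = 5987 px; one third is 1995.67 px.
Crop height = 3104 − 2046 = 1058 px; one third is 352.67 px.
The bottom-right point is two-thirds across and two-thirds down within the crop:
x = 111 + 2 × 1995.67 ≈ 4102; y = 2046 + 2 × 352.67 ≈ 2751.

x = 4102 px, y = 2751 px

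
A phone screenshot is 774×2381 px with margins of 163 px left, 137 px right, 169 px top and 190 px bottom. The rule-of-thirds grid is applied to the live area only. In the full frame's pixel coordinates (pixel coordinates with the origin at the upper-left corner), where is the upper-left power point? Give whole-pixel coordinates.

Content width = 774 − 163 − 137 = 474 px; content height = 2381 − 169 − 190 = 2022 px.
Upper-left is one-third across and one-third down within the live area.
x = 163 + 1 × 474/3 = 163 + 158.00 ≈ 321
y = 169 + 1 × 2022/3 = 169 + 674.00 ≈ 843

x = 321 px, y = 843 px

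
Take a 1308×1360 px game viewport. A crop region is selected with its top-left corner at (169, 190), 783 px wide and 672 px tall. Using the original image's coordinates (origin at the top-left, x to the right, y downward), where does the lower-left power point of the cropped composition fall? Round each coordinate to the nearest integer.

One third of the crop width 783 is 261.00 px.
One third of the crop height 672 is 224.00 px.
The lower-left point is one-third across and two-thirds down within the crop:
x = 169 + 1 × 261.00 ≈ 430; y = 190 + 2 × 224.00 ≈ 638.

(430, 638)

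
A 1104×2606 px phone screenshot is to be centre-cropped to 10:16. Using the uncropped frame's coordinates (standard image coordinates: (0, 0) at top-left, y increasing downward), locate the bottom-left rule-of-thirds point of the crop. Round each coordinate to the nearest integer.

1104/2606 < 10/16, so the 10:16 crop keeps the full width 1104 and trims height to 1104 × 16/10 = 1766.40 px.
Top offset = (2606 − 1766.40)/2 = 419.80 px; left offset = 0.
Bottom-left is one-third across and two-thirds down within the crop:
x = 0.00 + 1 × 1104.00/3 ≈ 368; y = 419.80 + 2 × 1766.40/3 ≈ 1597.

x = 368 px, y = 1597 px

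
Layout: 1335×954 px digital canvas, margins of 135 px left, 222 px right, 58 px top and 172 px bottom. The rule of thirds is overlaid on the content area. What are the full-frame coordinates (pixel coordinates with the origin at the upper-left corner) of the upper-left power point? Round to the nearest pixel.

(461, 299)

Content width = 1335 − 135 − 222 = 978 px; content height = 954 − 58 − 172 = 724 px.
Upper-left is one-third across and one-third down within the content area.
x = 135 + 1 × 978/3 = 135 + 326.00 ≈ 461
y = 58 + 1 × 724/3 = 58 + 241.33 ≈ 299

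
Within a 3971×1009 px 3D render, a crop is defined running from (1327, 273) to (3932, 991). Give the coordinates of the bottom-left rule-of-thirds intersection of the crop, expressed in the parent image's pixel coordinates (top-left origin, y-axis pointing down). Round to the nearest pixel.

x = 2195 px, y = 752 px

Crop width = 3932 − 1327 = 2605 px; one third is 868.33 px.
Crop height = 991 − 273 = 718 px; one third is 239.33 px.
The bottom-left point is one-third across and two-thirds down within the crop:
x = 1327 + 1 × 868.33 ≈ 2195; y = 273 + 2 × 239.33 ≈ 752.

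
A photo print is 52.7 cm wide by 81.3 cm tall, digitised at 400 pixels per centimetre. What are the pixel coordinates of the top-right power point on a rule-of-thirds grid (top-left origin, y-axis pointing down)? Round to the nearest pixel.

In pixels the canvas is 52.7 × 400 = 21080 wide and 81.3 × 400 = 32520 tall.
The top-right point is two-thirds across and one-third down:
x = 2 × 21080/3 ≈ 14053; y = 1 × 32520/3 ≈ 10840.

x = 14053 px, y = 10840 px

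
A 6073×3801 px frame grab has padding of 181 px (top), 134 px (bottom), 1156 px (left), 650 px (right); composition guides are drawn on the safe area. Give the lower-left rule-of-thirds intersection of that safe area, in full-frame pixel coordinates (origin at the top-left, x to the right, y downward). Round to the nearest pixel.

Content width = 6073 − 1156 − 650 = 4267 px; content height = 3801 − 181 − 134 = 3486 px.
Lower-left is one-third across and two-thirds down within the safe area.
x = 1156 + 1 × 4267/3 = 1156 + 1422.33 ≈ 2578
y = 181 + 2 × 3486/3 = 181 + 2324.00 ≈ 2505

x = 2578 px, y = 2505 px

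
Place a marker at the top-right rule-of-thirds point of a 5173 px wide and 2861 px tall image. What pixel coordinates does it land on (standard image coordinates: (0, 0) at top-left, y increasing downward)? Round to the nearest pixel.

The top-right point sits two-thirds of the way across and one-third of the way down.
x = 2 × 5173/3 ≈ 3449; y = 1 × 2861/3 ≈ 954.

(3449, 954)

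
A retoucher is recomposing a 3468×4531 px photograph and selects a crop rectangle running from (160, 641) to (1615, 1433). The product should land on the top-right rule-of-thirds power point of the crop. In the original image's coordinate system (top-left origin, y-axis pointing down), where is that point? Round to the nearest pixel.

(1130, 905)

Crop width = 1615 − 160 = 1455 px; one third is 485.00 px.
Crop height = 1433 − 641 = 792 px; one third is 264.00 px.
The top-right point is two-thirds across and one-third down within the crop:
x = 160 + 2 × 485.00 ≈ 1130; y = 641 + 1 × 264.00 ≈ 905.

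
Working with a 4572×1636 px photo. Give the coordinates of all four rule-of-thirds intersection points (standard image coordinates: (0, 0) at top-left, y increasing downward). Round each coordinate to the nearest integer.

One third of 4572 is 1524; one third of 1636 is 545.33.
Vertical third lines at x = 1524 and x = 3048; horizontal third lines at y = 545 and y = 1091.

(1524, 545), (3048, 545), (1524, 1091), (3048, 1091)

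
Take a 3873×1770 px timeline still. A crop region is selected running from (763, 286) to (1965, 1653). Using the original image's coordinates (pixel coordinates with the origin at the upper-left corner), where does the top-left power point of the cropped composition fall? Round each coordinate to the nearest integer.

(1164, 742)

Crop width = 1965 − 763 = 1202 px; one third is 400.67 px.
Crop height = 1653 − 286 = 1367 px; one third is 455.67 px.
The top-left point is one-third across and one-third down within the crop:
x = 763 + 1 × 400.67 ≈ 1164; y = 286 + 1 × 455.67 ≈ 742.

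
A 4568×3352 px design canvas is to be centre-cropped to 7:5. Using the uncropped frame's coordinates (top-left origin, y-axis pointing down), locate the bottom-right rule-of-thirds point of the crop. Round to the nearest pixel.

(3045, 2220)

4568/3352 < 7/5, so the 7:5 crop keeps the full width 4568 and trims height to 4568 × 5/7 = 3262.86 px.
Top offset = (3352 − 3262.86)/2 = 44.57 px; left offset = 0.
Bottom-right is two-thirds across and two-thirds down within the crop:
x = 0.00 + 2 × 4568.00/3 ≈ 3045; y = 44.57 + 2 × 3262.86/3 ≈ 2220.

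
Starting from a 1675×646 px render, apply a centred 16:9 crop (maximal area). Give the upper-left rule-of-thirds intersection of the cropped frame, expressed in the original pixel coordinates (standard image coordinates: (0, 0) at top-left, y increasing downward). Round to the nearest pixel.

(646, 215)

1675/646 > 16/9, so the 16:9 crop keeps the full height 646 and trims width to 646 × 16/9 = 1148.44 px.
Left offset = (1675 − 1148.44)/2 = 263.28 px; top offset = 0.
Upper-left is one-third across and one-third down within the crop:
x = 263.28 + 1 × 1148.44/3 ≈ 646; y = 0.00 + 1 × 646.00/3 ≈ 215.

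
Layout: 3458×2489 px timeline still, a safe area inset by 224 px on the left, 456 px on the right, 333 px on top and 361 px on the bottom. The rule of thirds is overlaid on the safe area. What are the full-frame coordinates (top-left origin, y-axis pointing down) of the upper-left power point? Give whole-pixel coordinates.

Content width = 3458 − 224 − 456 = 2778 px; content height = 2489 − 333 − 361 = 1795 px.
Upper-left is one-third across and one-third down within the safe area.
x = 224 + 1 × 2778/3 = 224 + 926.00 ≈ 1150
y = 333 + 1 × 1795/3 = 333 + 598.33 ≈ 931

x = 1150 px, y = 931 px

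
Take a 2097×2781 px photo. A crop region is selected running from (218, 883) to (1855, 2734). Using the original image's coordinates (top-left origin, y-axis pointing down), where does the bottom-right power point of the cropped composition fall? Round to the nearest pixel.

Crop width = 1855 − 218 = 1637 px; one third is 545.67 px.
Crop height = 2734 − 883 = 1851 px; one third is 617.00 px.
The bottom-right point is two-thirds across and two-thirds down within the crop:
x = 218 + 2 × 545.67 ≈ 1309; y = 883 + 2 × 617.00 ≈ 2117.

x = 1309 px, y = 2117 px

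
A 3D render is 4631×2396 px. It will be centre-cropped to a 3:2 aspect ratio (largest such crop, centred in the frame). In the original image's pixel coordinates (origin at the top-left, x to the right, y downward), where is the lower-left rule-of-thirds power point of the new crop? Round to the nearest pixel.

(1717, 1597)

4631/2396 > 3/2, so the 3:2 crop keeps the full height 2396 and trims width to 2396 × 3/2 = 3594.00 px.
Left offset = (4631 − 3594.00)/2 = 518.50 px; top offset = 0.
Lower-left is one-third across and two-thirds down within the crop:
x = 518.50 + 1 × 3594.00/3 ≈ 1717; y = 0.00 + 2 × 2396.00/3 ≈ 1597.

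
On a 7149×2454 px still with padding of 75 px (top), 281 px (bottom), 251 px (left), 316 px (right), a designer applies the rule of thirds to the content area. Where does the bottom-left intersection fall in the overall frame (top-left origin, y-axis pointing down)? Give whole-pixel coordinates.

Content width = 7149 − 251 − 316 = 6582 px; content height = 2454 − 75 − 281 = 2098 px.
Bottom-left is one-third across and two-thirds down within the content area.
x = 251 + 1 × 6582/3 = 251 + 2194.00 ≈ 2445
y = 75 + 2 × 2098/3 = 75 + 1398.67 ≈ 1474

x = 2445 px, y = 1474 px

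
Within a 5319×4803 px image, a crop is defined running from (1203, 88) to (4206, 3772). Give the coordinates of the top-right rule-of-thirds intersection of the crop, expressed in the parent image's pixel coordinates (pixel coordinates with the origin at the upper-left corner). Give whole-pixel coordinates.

(3205, 1316)

Crop width = 4206 − 1203 = 3003 px; one third is 1001.00 px.
Crop height = 3772 − 88 = 3684 px; one third is 1228.00 px.
The top-right point is two-thirds across and one-third down within the crop:
x = 1203 + 2 × 1001.00 ≈ 3205; y = 88 + 1 × 1228.00 ≈ 1316.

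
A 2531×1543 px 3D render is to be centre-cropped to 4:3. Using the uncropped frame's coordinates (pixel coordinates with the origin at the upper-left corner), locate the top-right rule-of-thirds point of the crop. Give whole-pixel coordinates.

x = 1608 px, y = 514 px

2531/1543 > 4/3, so the 4:3 crop keeps the full height 1543 and trims width to 1543 × 4/3 = 2057.33 px.
Left offset = (2531 − 2057.33)/2 = 236.83 px; top offset = 0.
Top-right is two-thirds across and one-third down within the crop:
x = 236.83 + 2 × 2057.33/3 ≈ 1608; y = 0.00 + 1 × 1543.00/3 ≈ 514.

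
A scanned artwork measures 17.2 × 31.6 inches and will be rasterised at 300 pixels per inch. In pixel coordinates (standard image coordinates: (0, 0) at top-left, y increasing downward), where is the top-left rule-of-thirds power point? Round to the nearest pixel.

In pixels the canvas is 17.2 × 300 = 5160 wide and 31.6 × 300 = 9480 tall.
The top-left point is one-third across and one-third down:
x = 1 × 5160/3 ≈ 1720; y = 1 × 9480/3 ≈ 3160.

x = 1720 px, y = 3160 px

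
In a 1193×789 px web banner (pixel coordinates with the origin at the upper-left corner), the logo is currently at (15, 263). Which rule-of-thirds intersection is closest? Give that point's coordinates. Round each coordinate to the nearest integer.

x = 398 px, y = 263 px

Third lines: x ∈ {398, 795}, y ∈ {263, 526}.
15 is closer to x = 398; 263 is closer to y = 263.
So the nearest intersection is the upper-left power point.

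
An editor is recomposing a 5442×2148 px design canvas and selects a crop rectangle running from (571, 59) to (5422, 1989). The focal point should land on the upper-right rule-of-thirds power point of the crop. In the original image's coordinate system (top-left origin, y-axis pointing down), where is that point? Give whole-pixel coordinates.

(3805, 702)

Crop width = 5422 − 571 = 4851 px; one third is 1617.00 px.
Crop height = 1989 − 59 = 1930 px; one third is 643.33 px.
The upper-right point is two-thirds across and one-third down within the crop:
x = 571 + 2 × 1617.00 ≈ 3805; y = 59 + 1 × 643.33 ≈ 702.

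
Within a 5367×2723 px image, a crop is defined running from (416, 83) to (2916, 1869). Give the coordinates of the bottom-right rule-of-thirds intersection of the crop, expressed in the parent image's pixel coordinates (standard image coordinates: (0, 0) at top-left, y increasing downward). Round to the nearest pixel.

x = 2083 px, y = 1274 px

Crop width = 2916 − 416 = 2500 px; one third is 833.33 px.
Crop height = 1869 − 83 = 1786 px; one third is 595.33 px.
The bottom-right point is two-thirds across and two-thirds down within the crop:
x = 416 + 2 × 833.33 ≈ 2083; y = 83 + 2 × 595.33 ≈ 1274.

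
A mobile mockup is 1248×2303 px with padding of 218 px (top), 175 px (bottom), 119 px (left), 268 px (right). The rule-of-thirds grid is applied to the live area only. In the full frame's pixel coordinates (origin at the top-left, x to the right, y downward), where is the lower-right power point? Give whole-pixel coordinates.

(693, 1491)

Content width = 1248 − 119 − 268 = 861 px; content height = 2303 − 218 − 175 = 1910 px.
Lower-right is two-thirds across and two-thirds down within the live area.
x = 119 + 2 × 861/3 = 119 + 574.00 ≈ 693
y = 218 + 2 × 1910/3 = 218 + 1273.33 ≈ 1491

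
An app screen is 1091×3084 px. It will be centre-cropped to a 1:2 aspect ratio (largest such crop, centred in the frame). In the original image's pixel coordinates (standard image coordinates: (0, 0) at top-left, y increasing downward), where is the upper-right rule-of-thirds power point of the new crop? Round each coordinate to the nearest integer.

(727, 1178)

1091/3084 < 1/2, so the 1:2 crop keeps the full width 1091 and trims height to 1091 × 2/1 = 2182.00 px.
Top offset = (3084 − 2182.00)/2 = 451.00 px; left offset = 0.
Upper-right is two-thirds across and one-third down within the crop:
x = 0.00 + 2 × 1091.00/3 ≈ 727; y = 451.00 + 1 × 2182.00/3 ≈ 1178.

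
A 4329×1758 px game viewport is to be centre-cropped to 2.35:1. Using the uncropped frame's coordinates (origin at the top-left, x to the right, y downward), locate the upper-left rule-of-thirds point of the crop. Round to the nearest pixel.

4329/1758 > 2.35/1, so the 2.35:1 crop keeps the full height 1758 and trims width to 1758 × 2.35/1 = 4131.30 px.
Left offset = (4329 − 4131.30)/2 = 98.85 px; top offset = 0.
Upper-left is one-third across and one-third down within the crop:
x = 98.85 + 1 × 4131.30/3 ≈ 1476; y = 0.00 + 1 × 1758.00/3 ≈ 586.

(1476, 586)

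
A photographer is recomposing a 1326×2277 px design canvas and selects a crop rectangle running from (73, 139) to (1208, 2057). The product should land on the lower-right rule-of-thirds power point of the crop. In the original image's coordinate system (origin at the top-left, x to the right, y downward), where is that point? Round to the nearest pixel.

Crop width = 1208 − 73 = 1135 px; one third is 378.33 px.
Crop height = 2057 − 139 = 1918 px; one third is 639.33 px.
The lower-right point is two-thirds across and two-thirds down within the crop:
x = 73 + 2 × 378.33 ≈ 830; y = 139 + 2 × 639.33 ≈ 1418.

x = 830 px, y = 1418 px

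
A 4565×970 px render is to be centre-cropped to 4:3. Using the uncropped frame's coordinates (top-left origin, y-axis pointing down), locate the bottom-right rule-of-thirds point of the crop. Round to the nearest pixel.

4565/970 > 4/3, so the 4:3 crop keeps the full height 970 and trims width to 970 × 4/3 = 1293.33 px.
Left offset = (4565 − 1293.33)/2 = 1635.83 px; top offset = 0.
Bottom-right is two-thirds across and two-thirds down within the crop:
x = 1635.83 + 2 × 1293.33/3 ≈ 2498; y = 0.00 + 2 × 970.00/3 ≈ 647.

x = 2498 px, y = 647 px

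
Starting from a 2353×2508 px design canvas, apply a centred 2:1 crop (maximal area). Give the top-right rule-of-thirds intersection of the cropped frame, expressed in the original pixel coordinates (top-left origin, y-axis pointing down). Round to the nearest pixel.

2353/2508 < 2/1, so the 2:1 crop keeps the full width 2353 and trims height to 2353 × 1/2 = 1176.50 px.
Top offset = (2508 − 1176.50)/2 = 665.75 px; left offset = 0.
Top-right is two-thirds across and one-third down within the crop:
x = 0.00 + 2 × 2353.00/3 ≈ 1569; y = 665.75 + 1 × 1176.50/3 ≈ 1058.

x = 1569 px, y = 1058 px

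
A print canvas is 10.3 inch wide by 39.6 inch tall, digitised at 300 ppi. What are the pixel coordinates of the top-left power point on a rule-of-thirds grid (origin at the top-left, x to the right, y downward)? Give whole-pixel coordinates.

x = 1030 px, y = 3960 px

In pixels the canvas is 10.3 × 300 = 3090 wide and 39.6 × 300 = 11880 tall.
The top-left point is one-third across and one-third down:
x = 1 × 3090/3 ≈ 1030; y = 1 × 11880/3 ≈ 3960.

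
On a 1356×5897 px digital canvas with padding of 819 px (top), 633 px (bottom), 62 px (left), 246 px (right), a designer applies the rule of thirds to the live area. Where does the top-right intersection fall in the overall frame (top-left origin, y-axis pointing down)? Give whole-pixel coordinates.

(761, 2301)

Content width = 1356 − 62 − 246 = 1048 px; content height = 5897 − 819 − 633 = 4445 px.
Top-right is two-thirds across and one-third down within the live area.
x = 62 + 2 × 1048/3 = 62 + 698.67 ≈ 761
y = 819 + 1 × 4445/3 = 819 + 1481.67 ≈ 2301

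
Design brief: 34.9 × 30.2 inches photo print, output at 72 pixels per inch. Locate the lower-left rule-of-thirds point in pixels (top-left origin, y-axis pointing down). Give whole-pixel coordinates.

In pixels the canvas is 34.9 × 72 = 2512.8 wide and 30.2 × 72 = 2174.4 tall.
The lower-left point is one-third across and two-thirds down:
x = 1 × 2512.8/3 ≈ 838; y = 2 × 2174.4/3 ≈ 1450.

(838, 1450)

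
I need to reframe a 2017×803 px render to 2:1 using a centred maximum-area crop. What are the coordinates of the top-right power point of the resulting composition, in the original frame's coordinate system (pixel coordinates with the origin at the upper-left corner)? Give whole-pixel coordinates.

2017/803 > 2/1, so the 2:1 crop keeps the full height 803 and trims width to 803 × 2/1 = 1606.00 px.
Left offset = (2017 − 1606.00)/2 = 205.50 px; top offset = 0.
Top-right is two-thirds across and one-third down within the crop:
x = 205.50 + 2 × 1606.00/3 ≈ 1276; y = 0.00 + 1 × 803.00/3 ≈ 268.

x = 1276 px, y = 268 px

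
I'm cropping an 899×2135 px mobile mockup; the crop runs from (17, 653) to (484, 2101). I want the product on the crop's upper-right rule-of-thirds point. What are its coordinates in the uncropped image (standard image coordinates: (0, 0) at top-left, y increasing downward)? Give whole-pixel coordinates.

x = 328 px, y = 1136 px

Crop width = 484 − 17 = 467 px; one third is 155.67 px.
Crop height = 2101 − 653 = 1448 px; one third is 482.67 px.
The upper-right point is two-thirds across and one-third down within the crop:
x = 17 + 2 × 155.67 ≈ 328; y = 653 + 1 × 482.67 ≈ 1136.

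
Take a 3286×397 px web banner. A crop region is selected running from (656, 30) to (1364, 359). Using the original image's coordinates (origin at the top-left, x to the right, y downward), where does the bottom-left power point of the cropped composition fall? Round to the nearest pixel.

(892, 249)

Crop width = 1364 − 656 = 708 px; one third is 236.00 px.
Crop height = 359 − 30 = 329 px; one third is 109.67 px.
The bottom-left point is one-third across and two-thirds down within the crop:
x = 656 + 1 × 236.00 ≈ 892; y = 30 + 2 × 109.67 ≈ 249.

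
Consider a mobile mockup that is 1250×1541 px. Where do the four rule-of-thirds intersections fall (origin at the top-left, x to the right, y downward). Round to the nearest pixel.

One third of 1250 is 416.67; one third of 1541 is 513.67.
Vertical third lines at x = 417 and x = 833; horizontal third lines at y = 514 and y = 1027.

(417, 514), (833, 514), (417, 1027), (833, 1027)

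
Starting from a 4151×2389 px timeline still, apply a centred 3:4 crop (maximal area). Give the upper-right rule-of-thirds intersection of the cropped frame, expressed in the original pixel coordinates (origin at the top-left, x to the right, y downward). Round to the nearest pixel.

x = 2374 px, y = 796 px

4151/2389 > 3/4, so the 3:4 crop keeps the full height 2389 and trims width to 2389 × 3/4 = 1791.75 px.
Left offset = (4151 − 1791.75)/2 = 1179.62 px; top offset = 0.
Upper-right is two-thirds across and one-third down within the crop:
x = 1179.62 + 2 × 1791.75/3 ≈ 2374; y = 0.00 + 1 × 2389.00/3 ≈ 796.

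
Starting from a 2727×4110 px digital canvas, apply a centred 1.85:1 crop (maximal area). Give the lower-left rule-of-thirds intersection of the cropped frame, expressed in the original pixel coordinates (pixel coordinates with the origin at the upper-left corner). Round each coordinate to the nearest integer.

2727/4110 < 1.85/1, so the 1.85:1 crop keeps the full width 2727 and trims height to 2727 × 1/1.85 = 1474.05 px.
Top offset = (4110 − 1474.05)/2 = 1317.97 px; left offset = 0.
Lower-left is one-third across and two-thirds down within the crop:
x = 0.00 + 1 × 2727.00/3 ≈ 909; y = 1317.97 + 2 × 1474.05/3 ≈ 2301.

x = 909 px, y = 2301 px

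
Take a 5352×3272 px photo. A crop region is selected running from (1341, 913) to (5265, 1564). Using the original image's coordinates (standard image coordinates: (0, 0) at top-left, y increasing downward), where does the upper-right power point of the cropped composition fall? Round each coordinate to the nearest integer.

Crop width = 5265 − 1341 = 3924 px; one third is 1308.00 px.
Crop height = 1564 − 913 = 651 px; one third is 217.00 px.
The upper-right point is two-thirds across and one-third down within the crop:
x = 1341 + 2 × 1308.00 ≈ 3957; y = 913 + 1 × 217.00 ≈ 1130.

(3957, 1130)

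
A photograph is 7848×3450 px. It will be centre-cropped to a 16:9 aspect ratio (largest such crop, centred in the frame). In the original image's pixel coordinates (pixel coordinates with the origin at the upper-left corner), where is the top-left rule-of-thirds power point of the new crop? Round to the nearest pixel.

7848/3450 > 16/9, so the 16:9 crop keeps the full height 3450 and trims width to 3450 × 16/9 = 6133.33 px.
Left offset = (7848 − 6133.33)/2 = 857.33 px; top offset = 0.
Top-left is one-third across and one-third down within the crop:
x = 857.33 + 1 × 6133.33/3 ≈ 2902; y = 0.00 + 1 × 3450.00/3 ≈ 1150.

(2902, 1150)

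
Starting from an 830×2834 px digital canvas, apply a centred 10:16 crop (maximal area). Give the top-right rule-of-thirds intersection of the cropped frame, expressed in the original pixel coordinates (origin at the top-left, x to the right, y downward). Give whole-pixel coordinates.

x = 553 px, y = 1196 px

830/2834 < 10/16, so the 10:16 crop keeps the full width 830 and trims height to 830 × 16/10 = 1328.00 px.
Top offset = (2834 − 1328.00)/2 = 753.00 px; left offset = 0.
Top-right is two-thirds across and one-third down within the crop:
x = 0.00 + 2 × 830.00/3 ≈ 553; y = 753.00 + 1 × 1328.00/3 ≈ 1196.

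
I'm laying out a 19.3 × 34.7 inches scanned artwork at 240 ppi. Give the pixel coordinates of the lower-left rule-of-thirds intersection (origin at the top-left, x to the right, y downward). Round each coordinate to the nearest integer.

x = 1544 px, y = 5552 px

In pixels the canvas is 19.3 × 240 = 4632 wide and 34.7 × 240 = 8328 tall.
The lower-left point is one-third across and two-thirds down:
x = 1 × 4632/3 ≈ 1544; y = 2 × 8328/3 ≈ 5552.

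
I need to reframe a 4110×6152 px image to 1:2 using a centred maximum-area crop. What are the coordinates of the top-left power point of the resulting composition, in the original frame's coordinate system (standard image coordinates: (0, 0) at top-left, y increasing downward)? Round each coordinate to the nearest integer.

(1542, 2051)

4110/6152 > 1/2, so the 1:2 crop keeps the full height 6152 and trims width to 6152 × 1/2 = 3076.00 px.
Left offset = (4110 − 3076.00)/2 = 517.00 px; top offset = 0.
Top-left is one-third across and one-third down within the crop:
x = 517.00 + 1 × 3076.00/3 ≈ 1542; y = 0.00 + 1 × 6152.00/3 ≈ 2051.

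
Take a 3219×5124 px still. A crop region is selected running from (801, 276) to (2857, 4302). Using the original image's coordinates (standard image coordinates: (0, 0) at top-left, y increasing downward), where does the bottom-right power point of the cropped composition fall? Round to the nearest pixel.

Crop width = 2857 − 801 = 2056 px; one third is 685.33 px.
Crop height = 4302 − 276 = 4026 px; one third is 1342.00 px.
The bottom-right point is two-thirds across and two-thirds down within the crop:
x = 801 + 2 × 685.33 ≈ 2172; y = 276 + 2 × 1342.00 ≈ 2960.

(2172, 2960)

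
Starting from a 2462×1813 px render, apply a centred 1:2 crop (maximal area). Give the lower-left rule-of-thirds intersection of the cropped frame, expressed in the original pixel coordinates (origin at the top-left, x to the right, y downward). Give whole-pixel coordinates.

(1080, 1209)

2462/1813 > 1/2, so the 1:2 crop keeps the full height 1813 and trims width to 1813 × 1/2 = 906.50 px.
Left offset = (2462 − 906.50)/2 = 777.75 px; top offset = 0.
Lower-left is one-third across and two-thirds down within the crop:
x = 777.75 + 1 × 906.50/3 ≈ 1080; y = 0.00 + 2 × 1813.00/3 ≈ 1209.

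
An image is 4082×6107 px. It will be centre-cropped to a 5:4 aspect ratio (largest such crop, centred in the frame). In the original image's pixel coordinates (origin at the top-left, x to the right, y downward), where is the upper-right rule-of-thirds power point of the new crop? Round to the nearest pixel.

(2721, 2509)

4082/6107 < 5/4, so the 5:4 crop keeps the full width 4082 and trims height to 4082 × 4/5 = 3265.60 px.
Top offset = (6107 − 3265.60)/2 = 1420.70 px; left offset = 0.
Upper-right is two-thirds across and one-third down within the crop:
x = 0.00 + 2 × 4082.00/3 ≈ 2721; y = 1420.70 + 1 × 3265.60/3 ≈ 2509.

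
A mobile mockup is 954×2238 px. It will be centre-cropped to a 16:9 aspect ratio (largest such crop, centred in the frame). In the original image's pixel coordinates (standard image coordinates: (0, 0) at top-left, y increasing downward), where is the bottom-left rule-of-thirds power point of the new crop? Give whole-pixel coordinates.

x = 318 px, y = 1208 px

954/2238 < 16/9, so the 16:9 crop keeps the full width 954 and trims height to 954 × 9/16 = 536.62 px.
Top offset = (2238 − 536.62)/2 = 850.69 px; left offset = 0.
Bottom-left is one-third across and two-thirds down within the crop:
x = 0.00 + 1 × 954.00/3 ≈ 318; y = 850.69 + 2 × 536.62/3 ≈ 1208.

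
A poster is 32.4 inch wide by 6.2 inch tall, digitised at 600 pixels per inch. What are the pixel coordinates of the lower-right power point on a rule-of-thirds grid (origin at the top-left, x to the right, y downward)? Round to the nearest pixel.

x = 12960 px, y = 2480 px

In pixels the canvas is 32.4 × 600 = 19440 wide and 6.2 × 600 = 3720 tall.
The lower-right point is two-thirds across and two-thirds down:
x = 2 × 19440/3 ≈ 12960; y = 2 × 3720/3 ≈ 2480.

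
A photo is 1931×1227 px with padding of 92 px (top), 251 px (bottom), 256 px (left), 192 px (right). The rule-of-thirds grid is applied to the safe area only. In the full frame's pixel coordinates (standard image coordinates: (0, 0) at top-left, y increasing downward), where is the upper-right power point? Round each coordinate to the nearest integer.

x = 1245 px, y = 387 px

Content width = 1931 − 256 − 192 = 1483 px; content height = 1227 − 92 − 251 = 884 px.
Upper-right is two-thirds across and one-third down within the safe area.
x = 256 + 2 × 1483/3 = 256 + 988.67 ≈ 1245
y = 92 + 1 × 884/3 = 92 + 294.67 ≈ 387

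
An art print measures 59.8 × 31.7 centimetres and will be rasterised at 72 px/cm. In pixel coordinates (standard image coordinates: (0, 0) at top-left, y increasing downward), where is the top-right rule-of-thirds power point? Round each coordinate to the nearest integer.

x = 2870 px, y = 761 px

In pixels the canvas is 59.8 × 72 = 4305.6 wide and 31.7 × 72 = 2282.4 tall.
The top-right point is two-thirds across and one-third down:
x = 2 × 4305.6/3 ≈ 2870; y = 1 × 2282.4/3 ≈ 761.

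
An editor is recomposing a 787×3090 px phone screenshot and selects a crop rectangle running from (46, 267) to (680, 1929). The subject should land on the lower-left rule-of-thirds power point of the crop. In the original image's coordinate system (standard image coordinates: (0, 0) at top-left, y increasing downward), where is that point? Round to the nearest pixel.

x = 257 px, y = 1375 px

Crop width = 680 − 46 = 634 px; one third is 211.33 px.
Crop height = 1929 − 267 = 1662 px; one third is 554.00 px.
The lower-left point is one-third across and two-thirds down within the crop:
x = 46 + 1 × 211.33 ≈ 257; y = 267 + 2 × 554.00 ≈ 1375.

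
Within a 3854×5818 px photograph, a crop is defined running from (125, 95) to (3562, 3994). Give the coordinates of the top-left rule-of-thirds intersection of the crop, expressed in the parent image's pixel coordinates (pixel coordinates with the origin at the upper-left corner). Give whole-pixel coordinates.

Crop width = 3562 − 125 = 3437 px; one third is 1145.67 px.
Crop height = 3994 − 95 = 3899 px; one third is 1299.67 px.
The top-left point is one-third across and one-third down within the crop:
x = 125 + 1 × 1145.67 ≈ 1271; y = 95 + 1 × 1299.67 ≈ 1395.

x = 1271 px, y = 1395 px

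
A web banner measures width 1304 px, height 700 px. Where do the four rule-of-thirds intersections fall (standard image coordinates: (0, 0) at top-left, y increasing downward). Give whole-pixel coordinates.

One third of 1304 is 434.67; one third of 700 is 233.33.
Vertical third lines at x = 435 and x = 869; horizontal third lines at y = 233 and y = 467.

(435, 233), (869, 233), (435, 467), (869, 467)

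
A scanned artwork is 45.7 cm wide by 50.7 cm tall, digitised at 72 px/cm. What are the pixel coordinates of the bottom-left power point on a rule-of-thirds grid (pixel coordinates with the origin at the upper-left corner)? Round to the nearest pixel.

(1097, 2434)

In pixels the canvas is 45.7 × 72 = 3290.4 wide and 50.7 × 72 = 3650.4 tall.
The bottom-left point is one-third across and two-thirds down:
x = 1 × 3290.4/3 ≈ 1097; y = 2 × 3650.4/3 ≈ 2434.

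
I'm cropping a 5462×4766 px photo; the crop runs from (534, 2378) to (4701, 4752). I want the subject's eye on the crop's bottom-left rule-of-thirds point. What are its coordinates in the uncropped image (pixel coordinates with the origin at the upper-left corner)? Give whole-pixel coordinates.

Crop width = 4701 − 534 = 4167 px; one third is 1389.00 px.
Crop height = 4752 − 2378 = 2374 px; one third is 791.33 px.
The bottom-left point is one-third across and two-thirds down within the crop:
x = 534 + 1 × 1389.00 ≈ 1923; y = 2378 + 2 × 791.33 ≈ 3961.

(1923, 3961)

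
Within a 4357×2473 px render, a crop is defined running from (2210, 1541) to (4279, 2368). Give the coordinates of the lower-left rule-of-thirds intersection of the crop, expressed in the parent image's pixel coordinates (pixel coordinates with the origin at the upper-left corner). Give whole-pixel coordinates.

(2900, 2092)

Crop width = 4279 − 2210 = 2069 px; one third is 689.67 px.
Crop height = 2368 − 1541 = 827 px; one third is 275.67 px.
The lower-left point is one-third across and two-thirds down within the crop:
x = 2210 + 1 × 689.67 ≈ 2900; y = 1541 + 2 × 275.67 ≈ 2092.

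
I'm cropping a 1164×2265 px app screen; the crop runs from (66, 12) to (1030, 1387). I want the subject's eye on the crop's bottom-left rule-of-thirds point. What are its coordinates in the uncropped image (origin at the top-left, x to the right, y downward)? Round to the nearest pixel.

Crop width = 1030 − 66 = 964 px; one third is 321.33 px.
Crop height = 1387 − 12 = 1375 px; one third is 458.33 px.
The bottom-left point is one-third across and two-thirds down within the crop:
x = 66 + 1 × 321.33 ≈ 387; y = 12 + 2 × 458.33 ≈ 929.

x = 387 px, y = 929 px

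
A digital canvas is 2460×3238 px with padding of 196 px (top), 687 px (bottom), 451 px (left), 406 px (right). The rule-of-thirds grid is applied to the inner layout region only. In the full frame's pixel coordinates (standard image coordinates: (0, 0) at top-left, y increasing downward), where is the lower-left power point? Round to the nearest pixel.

Content width = 2460 − 451 − 406 = 1603 px; content height = 3238 − 196 − 687 = 2355 px.
Lower-left is one-third across and two-thirds down within the inner layout region.
x = 451 + 1 × 1603/3 = 451 + 534.33 ≈ 985
y = 196 + 2 × 2355/3 = 196 + 1570.00 ≈ 1766

(985, 1766)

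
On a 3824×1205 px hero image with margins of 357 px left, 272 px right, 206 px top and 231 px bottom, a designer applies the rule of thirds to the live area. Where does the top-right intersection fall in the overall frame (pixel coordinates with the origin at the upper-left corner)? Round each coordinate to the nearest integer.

(2487, 462)

Content width = 3824 − 357 − 272 = 3195 px; content height = 1205 − 206 − 231 = 768 px.
Top-right is two-thirds across and one-third down within the live area.
x = 357 + 2 × 3195/3 = 357 + 2130.00 ≈ 2487
y = 206 + 1 × 768/3 = 206 + 256.00 ≈ 462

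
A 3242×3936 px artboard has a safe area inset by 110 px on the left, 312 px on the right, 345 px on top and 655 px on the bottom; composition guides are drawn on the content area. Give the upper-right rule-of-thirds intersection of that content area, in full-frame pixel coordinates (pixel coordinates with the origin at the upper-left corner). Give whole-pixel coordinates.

Content width = 3242 − 110 − 312 = 2820 px; content height = 3936 − 345 − 655 = 2936 px.
Upper-right is two-thirds across and one-third down within the content area.
x = 110 + 2 × 2820/3 = 110 + 1880.00 ≈ 1990
y = 345 + 1 × 2936/3 = 345 + 978.67 ≈ 1324

x = 1990 px, y = 1324 px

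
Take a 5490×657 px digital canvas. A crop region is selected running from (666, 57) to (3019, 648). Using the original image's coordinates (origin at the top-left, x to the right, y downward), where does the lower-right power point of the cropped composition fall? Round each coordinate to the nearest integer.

Crop width = 3019 − 666 = 2353 px; one third is 784.33 px.
Crop height = 648 − 57 = 591 px; one third is 197.00 px.
The lower-right point is two-thirds across and two-thirds down within the crop:
x = 666 + 2 × 784.33 ≈ 2235; y = 57 + 2 × 197.00 ≈ 451.

(2235, 451)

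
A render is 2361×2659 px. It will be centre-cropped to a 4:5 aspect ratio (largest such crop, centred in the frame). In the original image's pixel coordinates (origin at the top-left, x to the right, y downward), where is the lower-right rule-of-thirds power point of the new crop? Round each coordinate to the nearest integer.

x = 1535 px, y = 1773 px

2361/2659 > 4/5, so the 4:5 crop keeps the full height 2659 and trims width to 2659 × 4/5 = 2127.20 px.
Left offset = (2361 − 2127.20)/2 = 116.90 px; top offset = 0.
Lower-right is two-thirds across and two-thirds down within the crop:
x = 116.90 + 2 × 2127.20/3 ≈ 1535; y = 0.00 + 2 × 2659.00/3 ≈ 1773.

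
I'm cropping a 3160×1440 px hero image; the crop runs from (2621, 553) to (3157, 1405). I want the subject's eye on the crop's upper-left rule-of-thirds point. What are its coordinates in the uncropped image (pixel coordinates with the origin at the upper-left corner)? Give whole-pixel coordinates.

x = 2800 px, y = 837 px

Crop width = 3157 − 2621 = 536 px; one third is 178.67 px.
Crop height = 1405 − 553 = 852 px; one third is 284.00 px.
The upper-left point is one-third across and one-third down within the crop:
x = 2621 + 1 × 178.67 ≈ 2800; y = 553 + 1 × 284.00 ≈ 837.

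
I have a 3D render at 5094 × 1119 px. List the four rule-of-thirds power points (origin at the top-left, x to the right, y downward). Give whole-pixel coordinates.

(1698, 373), (3396, 373), (1698, 746), (3396, 746)

One third of 5094 is 1698; one third of 1119 is 373.
Vertical third lines at x = 1698 and x = 3396; horizontal third lines at y = 373 and y = 746.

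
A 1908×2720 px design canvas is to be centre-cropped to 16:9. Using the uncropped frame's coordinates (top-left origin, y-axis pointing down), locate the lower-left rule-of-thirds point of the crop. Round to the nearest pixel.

x = 636 px, y = 1539 px

1908/2720 < 16/9, so the 16:9 crop keeps the full width 1908 and trims height to 1908 × 9/16 = 1073.25 px.
Top offset = (2720 − 1073.25)/2 = 823.38 px; left offset = 0.
Lower-left is one-third across and two-thirds down within the crop:
x = 0.00 + 1 × 1908.00/3 ≈ 636; y = 823.38 + 2 × 1073.25/3 ≈ 1539.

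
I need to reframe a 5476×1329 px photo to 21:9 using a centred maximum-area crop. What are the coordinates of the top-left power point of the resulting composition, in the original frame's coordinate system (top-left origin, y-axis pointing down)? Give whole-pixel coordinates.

5476/1329 > 21/9, so the 21:9 crop keeps the full height 1329 and trims width to 1329 × 21/9 = 3101.00 px.
Left offset = (5476 − 3101.00)/2 = 1187.50 px; top offset = 0.
Top-left is one-third across and one-third down within the crop:
x = 1187.50 + 1 × 3101.00/3 ≈ 2221; y = 0.00 + 1 × 1329.00/3 ≈ 443.

(2221, 443)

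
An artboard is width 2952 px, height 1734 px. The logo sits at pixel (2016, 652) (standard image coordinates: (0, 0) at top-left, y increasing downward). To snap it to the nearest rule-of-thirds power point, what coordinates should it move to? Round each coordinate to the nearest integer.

Third lines: x ∈ {984, 1968}, y ∈ {578, 1156}.
2016 is closer to x = 1968; 652 is closer to y = 578.
So the nearest intersection is the upper-right power point.

(1968, 578)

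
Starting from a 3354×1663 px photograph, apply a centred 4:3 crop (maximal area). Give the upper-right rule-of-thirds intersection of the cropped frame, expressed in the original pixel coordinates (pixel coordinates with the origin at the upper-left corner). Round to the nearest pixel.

(2047, 554)

3354/1663 > 4/3, so the 4:3 crop keeps the full height 1663 and trims width to 1663 × 4/3 = 2217.33 px.
Left offset = (3354 − 2217.33)/2 = 568.33 px; top offset = 0.
Upper-right is two-thirds across and one-third down within the crop:
x = 568.33 + 2 × 2217.33/3 ≈ 2047; y = 0.00 + 1 × 1663.00/3 ≈ 554.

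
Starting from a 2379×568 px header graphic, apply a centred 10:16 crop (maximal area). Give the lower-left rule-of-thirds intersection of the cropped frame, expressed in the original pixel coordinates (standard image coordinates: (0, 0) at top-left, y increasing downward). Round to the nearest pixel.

(1130, 379)

2379/568 > 10/16, so the 10:16 crop keeps the full height 568 and trims width to 568 × 10/16 = 355.00 px.
Left offset = (2379 − 355.00)/2 = 1012.00 px; top offset = 0.
Lower-left is one-third across and two-thirds down within the crop:
x = 1012.00 + 1 × 355.00/3 ≈ 1130; y = 0.00 + 2 × 568.00/3 ≈ 379.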